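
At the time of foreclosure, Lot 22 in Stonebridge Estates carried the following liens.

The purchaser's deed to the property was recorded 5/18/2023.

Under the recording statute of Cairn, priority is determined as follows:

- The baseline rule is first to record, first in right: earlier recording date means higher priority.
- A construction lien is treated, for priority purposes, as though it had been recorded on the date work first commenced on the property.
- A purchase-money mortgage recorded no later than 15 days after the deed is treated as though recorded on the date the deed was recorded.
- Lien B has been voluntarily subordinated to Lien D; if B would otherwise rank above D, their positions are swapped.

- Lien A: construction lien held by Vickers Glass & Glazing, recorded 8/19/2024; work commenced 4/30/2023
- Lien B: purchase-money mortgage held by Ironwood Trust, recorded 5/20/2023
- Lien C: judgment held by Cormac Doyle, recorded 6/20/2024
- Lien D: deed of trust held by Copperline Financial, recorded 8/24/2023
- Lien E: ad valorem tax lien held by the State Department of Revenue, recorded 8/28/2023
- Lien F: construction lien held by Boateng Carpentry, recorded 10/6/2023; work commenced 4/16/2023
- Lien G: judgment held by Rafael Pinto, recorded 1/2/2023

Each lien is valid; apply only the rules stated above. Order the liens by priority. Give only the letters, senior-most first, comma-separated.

First, effective dates: A is treated as recorded 4/30/2023, the work-commencement date; B's effective date is the deed date, 5/18/2023; F is treated as recorded 4/16/2023, the work-commencement date.
Ordering by effective date: G (1/2/2023), F (4/16/2023), A (4/30/2023), B (5/18/2023), D (8/24/2023), E (8/28/2023), C (6/20/2024).
The subordination applies — B was senior to D — so B and D swap.

G, F, A, D, B, E, C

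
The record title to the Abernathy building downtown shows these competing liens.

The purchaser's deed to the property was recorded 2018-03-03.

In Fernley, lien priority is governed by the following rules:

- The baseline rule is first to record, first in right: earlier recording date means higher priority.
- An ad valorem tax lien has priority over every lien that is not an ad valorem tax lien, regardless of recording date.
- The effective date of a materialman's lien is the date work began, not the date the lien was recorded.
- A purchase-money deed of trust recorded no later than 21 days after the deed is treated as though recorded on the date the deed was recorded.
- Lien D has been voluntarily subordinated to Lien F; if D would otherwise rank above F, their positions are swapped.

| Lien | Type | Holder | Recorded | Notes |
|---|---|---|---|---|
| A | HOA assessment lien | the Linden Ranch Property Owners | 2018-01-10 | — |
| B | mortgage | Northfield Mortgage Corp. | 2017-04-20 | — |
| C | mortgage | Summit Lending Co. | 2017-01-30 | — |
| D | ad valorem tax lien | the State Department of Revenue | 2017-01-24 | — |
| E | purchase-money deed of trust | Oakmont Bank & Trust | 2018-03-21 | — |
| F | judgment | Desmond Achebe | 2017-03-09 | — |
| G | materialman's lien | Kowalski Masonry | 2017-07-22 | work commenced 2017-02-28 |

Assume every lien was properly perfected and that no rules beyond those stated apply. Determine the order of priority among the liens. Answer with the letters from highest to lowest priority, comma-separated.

F, C, G, D, B, A, E

Effective dates after the stated exceptions: E relates back to the deed date 2018-03-03; G is treated as recorded 2017-02-28, the work-commencement date.
D is an ad valorem tax lien, so it outranks all other liens regardless of date.
Remaining liens by effective date: C (2017-01-30), G (2017-02-28), F (2017-03-09), B (2017-04-20), A (2018-01-10), E (2018-03-03).
D would otherwise be senior to F, so under the subordination agreement D and F exchange positions.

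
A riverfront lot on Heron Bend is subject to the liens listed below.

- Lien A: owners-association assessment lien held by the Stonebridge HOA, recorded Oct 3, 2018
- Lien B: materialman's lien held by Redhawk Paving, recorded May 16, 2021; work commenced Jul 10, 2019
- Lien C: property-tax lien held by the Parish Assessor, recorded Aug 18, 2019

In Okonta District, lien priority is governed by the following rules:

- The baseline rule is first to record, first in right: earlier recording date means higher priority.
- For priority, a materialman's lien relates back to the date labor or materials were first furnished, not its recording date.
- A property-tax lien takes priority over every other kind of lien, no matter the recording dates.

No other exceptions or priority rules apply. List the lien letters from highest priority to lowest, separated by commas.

Effective dates: B's effective date is Jul 10, 2019, when work began.
As a property-tax lien, C is senior to every other lien.
The other liens, earliest effective date first: A (Oct 3, 2018), B (Jul 10, 2019).

C, A, B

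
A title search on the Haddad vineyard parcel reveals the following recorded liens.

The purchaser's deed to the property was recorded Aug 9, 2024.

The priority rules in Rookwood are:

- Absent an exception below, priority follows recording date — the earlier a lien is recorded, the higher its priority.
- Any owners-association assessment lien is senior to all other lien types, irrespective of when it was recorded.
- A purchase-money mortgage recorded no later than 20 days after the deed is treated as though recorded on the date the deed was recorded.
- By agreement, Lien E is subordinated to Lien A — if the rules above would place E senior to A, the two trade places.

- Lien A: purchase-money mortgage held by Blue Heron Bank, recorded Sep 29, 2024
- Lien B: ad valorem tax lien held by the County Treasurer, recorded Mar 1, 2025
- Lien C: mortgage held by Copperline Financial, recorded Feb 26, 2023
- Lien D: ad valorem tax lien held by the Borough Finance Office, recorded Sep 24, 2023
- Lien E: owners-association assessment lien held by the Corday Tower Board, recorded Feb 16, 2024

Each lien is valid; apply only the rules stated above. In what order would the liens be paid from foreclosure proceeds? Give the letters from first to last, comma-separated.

A, C, D, E, B

Effective dates: A was recorded 51 days after the deed — beyond 20 days — so no relation-back applies.
E is an owners-association assessment lien, so it outranks all other liens regardless of date.
The other liens, earliest effective date first: C (Feb 26, 2023), D (Sep 24, 2023), A (Sep 29, 2024), B (Mar 1, 2025).
The subordination applies — E was senior to A — so E and A swap.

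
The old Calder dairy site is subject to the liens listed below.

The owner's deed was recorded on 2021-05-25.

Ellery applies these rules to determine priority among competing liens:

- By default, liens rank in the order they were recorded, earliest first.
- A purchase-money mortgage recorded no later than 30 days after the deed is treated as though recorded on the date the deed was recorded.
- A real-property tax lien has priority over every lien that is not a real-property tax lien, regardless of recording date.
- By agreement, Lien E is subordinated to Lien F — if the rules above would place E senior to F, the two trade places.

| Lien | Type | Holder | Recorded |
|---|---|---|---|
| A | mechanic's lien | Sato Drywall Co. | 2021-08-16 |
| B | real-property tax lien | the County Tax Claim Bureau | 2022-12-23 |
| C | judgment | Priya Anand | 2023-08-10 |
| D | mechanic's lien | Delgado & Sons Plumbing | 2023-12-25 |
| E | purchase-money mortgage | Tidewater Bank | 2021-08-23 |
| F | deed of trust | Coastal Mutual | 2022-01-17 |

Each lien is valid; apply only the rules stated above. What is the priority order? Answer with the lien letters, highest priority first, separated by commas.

B, A, F, E, C, D

Adjusting effective dates: E missed the 30-day window (90 days after the deed), so its recording date stands.
B, as a real-property tax lien, has superpriority and ranks first.
Ordering the rest by effective date: A (2021-08-16), E (2021-08-23), F (2022-01-17), C (2023-08-10), D (2023-12-25).
The subordination applies — E was senior to F — so E and F swap.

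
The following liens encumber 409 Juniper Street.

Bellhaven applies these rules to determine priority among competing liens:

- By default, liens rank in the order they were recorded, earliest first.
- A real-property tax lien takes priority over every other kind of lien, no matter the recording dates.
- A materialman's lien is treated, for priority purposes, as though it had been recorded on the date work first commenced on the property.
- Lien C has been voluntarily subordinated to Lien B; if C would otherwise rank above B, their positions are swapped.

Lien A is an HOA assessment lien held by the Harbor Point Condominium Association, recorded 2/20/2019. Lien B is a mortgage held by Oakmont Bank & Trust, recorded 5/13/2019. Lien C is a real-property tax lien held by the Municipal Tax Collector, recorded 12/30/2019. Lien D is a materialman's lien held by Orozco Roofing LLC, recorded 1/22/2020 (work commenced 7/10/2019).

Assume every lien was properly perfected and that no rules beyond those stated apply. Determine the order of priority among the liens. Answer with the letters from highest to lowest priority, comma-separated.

B, A, C, D

First, effective dates: D is treated as recorded 7/10/2019, the work-commencement date.
C is a real-property tax lien, so it outranks all other liens regardless of date.
The other liens, earliest effective date first: A (2/20/2019), B (5/13/2019), D (7/10/2019).
C is senior to B before the subordination, so the two trade places.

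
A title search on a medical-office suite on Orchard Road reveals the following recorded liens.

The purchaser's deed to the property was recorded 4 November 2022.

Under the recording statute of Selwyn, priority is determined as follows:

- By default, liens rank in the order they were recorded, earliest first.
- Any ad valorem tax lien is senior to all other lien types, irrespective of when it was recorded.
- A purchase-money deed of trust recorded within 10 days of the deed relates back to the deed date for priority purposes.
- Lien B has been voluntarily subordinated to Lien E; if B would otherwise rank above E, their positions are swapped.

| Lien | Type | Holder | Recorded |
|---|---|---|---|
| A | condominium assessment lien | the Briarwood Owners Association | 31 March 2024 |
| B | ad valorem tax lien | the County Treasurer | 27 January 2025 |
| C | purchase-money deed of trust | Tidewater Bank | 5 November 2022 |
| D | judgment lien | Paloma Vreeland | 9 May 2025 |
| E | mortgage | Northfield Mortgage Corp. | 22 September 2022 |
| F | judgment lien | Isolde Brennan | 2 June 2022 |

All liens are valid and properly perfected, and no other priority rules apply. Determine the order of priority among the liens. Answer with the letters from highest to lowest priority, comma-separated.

Adjusting effective dates: C was recorded within the 10-day window, so its effective date is the deed date 4 November 2022.
B, as an ad valorem tax lien, has superpriority and ranks first.
Ordering the rest by effective date: F (2 June 2022), E (22 September 2022), C (4 November 2022), A (31 March 2024), D (9 May 2025).
B is senior to E before the subordination, so the two trade places.

E, F, B, C, A, D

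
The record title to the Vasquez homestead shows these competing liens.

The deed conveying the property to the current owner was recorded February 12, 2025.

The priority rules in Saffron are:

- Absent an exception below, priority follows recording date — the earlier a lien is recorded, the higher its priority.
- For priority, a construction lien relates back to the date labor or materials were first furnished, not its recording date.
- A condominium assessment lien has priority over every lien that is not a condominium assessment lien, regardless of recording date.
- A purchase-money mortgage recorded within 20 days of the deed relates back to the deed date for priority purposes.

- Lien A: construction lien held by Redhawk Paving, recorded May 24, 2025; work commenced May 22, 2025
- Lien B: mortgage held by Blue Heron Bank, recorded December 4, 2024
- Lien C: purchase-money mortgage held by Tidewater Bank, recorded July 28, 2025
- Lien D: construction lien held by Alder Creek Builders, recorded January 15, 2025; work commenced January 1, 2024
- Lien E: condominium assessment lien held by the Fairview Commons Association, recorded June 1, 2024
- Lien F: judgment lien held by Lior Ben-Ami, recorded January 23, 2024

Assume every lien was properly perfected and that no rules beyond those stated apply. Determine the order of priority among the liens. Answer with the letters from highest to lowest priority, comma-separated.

Adjusting effective dates: A's effective date is May 22, 2025, when work began; C was recorded 166 days after the deed, outside the 20-day window, so it keeps its recording date; D's effective date is January 1, 2024, when work began.
E is a condominium assessment lien, so it outranks all other liens regardless of date.
The other liens, earliest effective date first: D (January 1, 2024), F (January 23, 2024), B (December 4, 2024), A (May 22, 2025), C (July 28, 2025).

E, D, F, B, A, C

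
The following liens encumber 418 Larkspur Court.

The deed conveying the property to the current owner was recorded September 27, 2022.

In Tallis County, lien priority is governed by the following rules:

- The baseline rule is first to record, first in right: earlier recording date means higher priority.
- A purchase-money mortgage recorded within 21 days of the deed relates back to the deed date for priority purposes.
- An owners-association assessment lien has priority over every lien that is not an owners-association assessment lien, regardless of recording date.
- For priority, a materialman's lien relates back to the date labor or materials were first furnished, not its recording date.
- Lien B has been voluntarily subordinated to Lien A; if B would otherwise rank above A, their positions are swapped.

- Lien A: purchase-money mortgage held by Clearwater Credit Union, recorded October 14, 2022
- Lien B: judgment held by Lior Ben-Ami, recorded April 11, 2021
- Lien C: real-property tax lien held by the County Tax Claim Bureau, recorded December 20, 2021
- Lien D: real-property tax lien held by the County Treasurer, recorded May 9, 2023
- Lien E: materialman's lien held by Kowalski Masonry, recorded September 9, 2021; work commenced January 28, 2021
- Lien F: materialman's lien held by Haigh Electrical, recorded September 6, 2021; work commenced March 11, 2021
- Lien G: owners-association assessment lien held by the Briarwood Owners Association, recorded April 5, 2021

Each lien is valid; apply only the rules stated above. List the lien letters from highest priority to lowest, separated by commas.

G, E, F, A, C, B, D

Effective dates: A was recorded within the 21-day window, so its effective date is the deed date September 27, 2022; E's effective date is January 28, 2021, when work began; F's effective date is March 11, 2021, when work began.
G is an owners-association assessment lien, so it outranks all other liens regardless of date.
Remaining liens by effective date: E (January 28, 2021), F (March 11, 2021), B (April 11, 2021), C (December 20, 2021), A (September 27, 2022), D (May 9, 2023).
Because B would otherwise rank above A, the subordination swaps them.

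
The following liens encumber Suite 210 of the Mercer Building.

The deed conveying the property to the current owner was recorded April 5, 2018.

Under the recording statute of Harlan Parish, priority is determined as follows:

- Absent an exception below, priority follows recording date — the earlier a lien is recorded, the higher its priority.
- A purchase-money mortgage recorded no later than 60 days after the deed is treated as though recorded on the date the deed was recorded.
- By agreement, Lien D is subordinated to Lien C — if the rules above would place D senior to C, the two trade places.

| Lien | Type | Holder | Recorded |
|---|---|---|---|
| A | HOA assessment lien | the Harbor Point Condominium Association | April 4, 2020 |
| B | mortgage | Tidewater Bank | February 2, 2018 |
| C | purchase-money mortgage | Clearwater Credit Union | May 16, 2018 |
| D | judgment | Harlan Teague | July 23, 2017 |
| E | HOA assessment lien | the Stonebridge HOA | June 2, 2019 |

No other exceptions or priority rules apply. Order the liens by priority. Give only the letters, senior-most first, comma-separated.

C, B, D, E, A

Effective dates after the stated exceptions: C's effective date is the deed date, April 5, 2018.
Ordering by effective date: D (July 23, 2017), B (February 2, 2018), C (April 5, 2018), E (June 2, 2019), A (April 4, 2020).
Because D would otherwise rank above C, the subordination swaps them.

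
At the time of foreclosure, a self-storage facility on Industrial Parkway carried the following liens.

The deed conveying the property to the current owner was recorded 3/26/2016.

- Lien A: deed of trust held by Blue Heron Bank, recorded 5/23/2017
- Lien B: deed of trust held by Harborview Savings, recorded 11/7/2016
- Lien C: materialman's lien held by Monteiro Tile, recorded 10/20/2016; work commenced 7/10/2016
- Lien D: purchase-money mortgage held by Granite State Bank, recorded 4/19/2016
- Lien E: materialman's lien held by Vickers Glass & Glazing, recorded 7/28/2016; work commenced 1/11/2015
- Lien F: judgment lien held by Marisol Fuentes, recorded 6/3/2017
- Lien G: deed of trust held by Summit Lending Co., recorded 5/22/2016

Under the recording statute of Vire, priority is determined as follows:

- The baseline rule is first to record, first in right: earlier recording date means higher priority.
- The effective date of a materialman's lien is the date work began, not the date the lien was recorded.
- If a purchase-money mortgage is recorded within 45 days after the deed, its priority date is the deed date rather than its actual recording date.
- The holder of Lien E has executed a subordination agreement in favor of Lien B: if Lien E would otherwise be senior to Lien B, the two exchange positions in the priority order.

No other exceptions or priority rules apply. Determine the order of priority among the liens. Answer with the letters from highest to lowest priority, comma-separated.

First, effective dates: C's effective date is 7/10/2016, when work began; D's effective date is the deed date, 3/26/2016; E's effective date is 1/11/2015, when work began.
Sorted by effective date: E (1/11/2015), D (3/26/2016), G (5/22/2016), C (7/10/2016), B (11/7/2016), A (5/23/2017), F (6/3/2017).
E is senior to B before the subordination, so the two trade places.

B, D, G, C, E, A, F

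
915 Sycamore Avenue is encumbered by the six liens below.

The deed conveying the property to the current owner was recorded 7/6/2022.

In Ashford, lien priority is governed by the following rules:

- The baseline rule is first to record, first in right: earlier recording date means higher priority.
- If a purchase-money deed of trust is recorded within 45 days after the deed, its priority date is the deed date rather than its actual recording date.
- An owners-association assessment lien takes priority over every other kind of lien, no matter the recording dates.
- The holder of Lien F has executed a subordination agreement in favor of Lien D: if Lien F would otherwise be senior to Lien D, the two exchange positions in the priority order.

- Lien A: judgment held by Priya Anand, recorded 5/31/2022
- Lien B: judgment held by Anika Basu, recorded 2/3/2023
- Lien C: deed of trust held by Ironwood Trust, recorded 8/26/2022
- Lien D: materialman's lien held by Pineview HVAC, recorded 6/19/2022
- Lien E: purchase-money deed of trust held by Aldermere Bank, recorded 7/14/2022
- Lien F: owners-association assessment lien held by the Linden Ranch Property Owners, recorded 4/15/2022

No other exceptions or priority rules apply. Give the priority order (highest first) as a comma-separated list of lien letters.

Adjusting effective dates: E's effective date is the deed date, 7/6/2022.
As an owners-association assessment lien, F is senior to every other lien.
The other liens, earliest effective date first: A (5/31/2022), D (6/19/2022), E (7/6/2022), C (8/26/2022), B (2/3/2023).
The subordination applies — F was senior to D — so F and D swap.

D, A, F, E, C, B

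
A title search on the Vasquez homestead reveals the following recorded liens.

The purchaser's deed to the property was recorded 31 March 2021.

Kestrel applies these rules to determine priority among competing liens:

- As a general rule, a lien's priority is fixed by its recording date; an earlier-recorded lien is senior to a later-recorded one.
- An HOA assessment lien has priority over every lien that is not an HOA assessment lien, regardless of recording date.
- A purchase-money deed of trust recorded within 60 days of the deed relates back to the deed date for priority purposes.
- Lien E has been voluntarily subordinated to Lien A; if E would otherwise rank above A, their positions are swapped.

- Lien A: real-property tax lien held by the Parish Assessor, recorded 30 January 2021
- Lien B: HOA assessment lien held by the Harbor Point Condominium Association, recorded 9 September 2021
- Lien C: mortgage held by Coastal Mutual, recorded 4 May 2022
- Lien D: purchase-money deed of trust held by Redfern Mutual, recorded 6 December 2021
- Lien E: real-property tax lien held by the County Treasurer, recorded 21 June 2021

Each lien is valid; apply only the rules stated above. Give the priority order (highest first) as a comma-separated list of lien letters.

Effective dates: D missed the 60-day window (250 days after the deed), so its recording date stands.
As an HOA assessment lien, B is senior to every other lien.
The other liens, earliest effective date first: A (30 January 2021), E (21 June 2021), D (6 December 2021), C (4 May 2022).
E is already junior to A, so the subordination agreement changes nothing.

B, A, E, D, C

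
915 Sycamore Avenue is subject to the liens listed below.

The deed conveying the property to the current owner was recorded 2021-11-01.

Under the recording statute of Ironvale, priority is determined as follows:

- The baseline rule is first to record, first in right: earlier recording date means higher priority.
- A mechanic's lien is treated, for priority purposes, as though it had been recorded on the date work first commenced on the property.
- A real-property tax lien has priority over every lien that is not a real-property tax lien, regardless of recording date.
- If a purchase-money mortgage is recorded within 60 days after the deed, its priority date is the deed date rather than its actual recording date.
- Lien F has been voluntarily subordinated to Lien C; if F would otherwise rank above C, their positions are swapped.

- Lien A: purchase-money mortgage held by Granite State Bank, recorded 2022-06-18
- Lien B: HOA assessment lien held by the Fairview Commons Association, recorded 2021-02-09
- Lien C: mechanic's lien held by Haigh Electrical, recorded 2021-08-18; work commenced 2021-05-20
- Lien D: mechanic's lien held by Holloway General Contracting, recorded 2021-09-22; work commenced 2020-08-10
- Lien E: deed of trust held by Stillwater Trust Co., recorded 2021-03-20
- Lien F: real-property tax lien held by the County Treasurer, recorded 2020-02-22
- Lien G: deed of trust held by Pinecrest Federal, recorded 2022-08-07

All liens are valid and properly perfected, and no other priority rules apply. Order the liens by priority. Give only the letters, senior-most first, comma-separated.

Adjusting effective dates: A missed the 60-day window (229 days after the deed), so its recording date stands; C's effective date is 2021-05-20, when work began; D relates back to 2020-08-10 (work commenced).
F, as a real-property tax lien, has superpriority and ranks first.
Ordering the rest by effective date: D (2020-08-10), B (2021-02-09), E (2021-03-20), C (2021-05-20), A (2022-06-18), G (2022-08-07).
Because F would otherwise rank above C, the subordination swaps them.

C, D, B, E, F, A, G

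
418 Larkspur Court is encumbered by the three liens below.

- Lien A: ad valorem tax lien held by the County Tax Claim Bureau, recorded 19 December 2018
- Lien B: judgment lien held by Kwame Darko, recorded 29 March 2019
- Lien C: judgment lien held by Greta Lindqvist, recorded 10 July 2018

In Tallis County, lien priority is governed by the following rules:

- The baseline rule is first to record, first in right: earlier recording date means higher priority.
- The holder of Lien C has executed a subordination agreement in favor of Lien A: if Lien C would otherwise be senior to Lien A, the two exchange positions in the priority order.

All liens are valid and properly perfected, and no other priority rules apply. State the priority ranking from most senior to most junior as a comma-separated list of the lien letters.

By effective date, earliest first: C (10 July 2018), A (19 December 2018), B (29 March 2019).
The subordination applies — C was senior to A — so C and A swap.

A, C, B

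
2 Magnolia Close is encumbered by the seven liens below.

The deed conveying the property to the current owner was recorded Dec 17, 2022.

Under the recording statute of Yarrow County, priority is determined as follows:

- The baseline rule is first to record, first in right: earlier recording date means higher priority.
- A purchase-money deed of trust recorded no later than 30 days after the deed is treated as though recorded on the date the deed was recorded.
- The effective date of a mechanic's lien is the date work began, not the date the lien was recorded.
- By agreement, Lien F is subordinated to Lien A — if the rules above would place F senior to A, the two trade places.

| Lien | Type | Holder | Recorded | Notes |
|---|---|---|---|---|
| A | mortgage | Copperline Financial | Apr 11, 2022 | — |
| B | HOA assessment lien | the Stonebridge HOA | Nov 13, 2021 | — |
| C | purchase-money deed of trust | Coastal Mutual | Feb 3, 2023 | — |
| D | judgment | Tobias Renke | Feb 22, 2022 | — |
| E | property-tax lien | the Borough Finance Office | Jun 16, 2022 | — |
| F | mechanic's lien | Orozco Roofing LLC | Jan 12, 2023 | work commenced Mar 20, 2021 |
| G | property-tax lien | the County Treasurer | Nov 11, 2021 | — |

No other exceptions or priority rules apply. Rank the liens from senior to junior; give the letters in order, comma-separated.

A, G, B, D, F, E, C

Effective dates: C missed the 30-day window (48 days after the deed), so its recording date stands; F relates back to Mar 20, 2021 (work commenced).
Ordering by effective date: F (Mar 20, 2021), G (Nov 11, 2021), B (Nov 13, 2021), D (Feb 22, 2022), A (Apr 11, 2022), E (Jun 16, 2022), C (Feb 3, 2023).
F would otherwise be senior to A, so under the subordination agreement F and A exchange positions.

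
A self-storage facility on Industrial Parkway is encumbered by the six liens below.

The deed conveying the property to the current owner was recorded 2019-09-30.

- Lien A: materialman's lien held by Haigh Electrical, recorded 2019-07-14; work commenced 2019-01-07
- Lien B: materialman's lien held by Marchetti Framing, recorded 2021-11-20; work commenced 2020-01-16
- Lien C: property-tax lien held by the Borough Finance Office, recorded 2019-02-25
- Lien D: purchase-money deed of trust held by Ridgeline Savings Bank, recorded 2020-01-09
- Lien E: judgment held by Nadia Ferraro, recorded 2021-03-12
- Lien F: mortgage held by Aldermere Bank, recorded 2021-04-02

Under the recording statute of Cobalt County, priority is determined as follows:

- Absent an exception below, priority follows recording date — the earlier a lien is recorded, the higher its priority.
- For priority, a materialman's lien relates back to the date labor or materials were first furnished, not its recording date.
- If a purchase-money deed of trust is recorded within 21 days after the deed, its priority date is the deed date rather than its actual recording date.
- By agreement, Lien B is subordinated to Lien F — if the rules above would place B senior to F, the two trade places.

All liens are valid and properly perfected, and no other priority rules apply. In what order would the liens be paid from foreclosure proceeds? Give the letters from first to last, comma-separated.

A, C, D, F, E, B

Effective dates after the stated exceptions: A relates back to 2019-01-07 (work commenced); B relates back to 2020-01-16 (work commenced); D was recorded 101 days after the deed, outside the 21-day window, so it keeps its recording date.
By effective date: A (2019-01-07), C (2019-02-25), D (2020-01-09), B (2020-01-16), E (2021-03-12), F (2021-04-02).
B is senior to F before the subordination, so the two trade places.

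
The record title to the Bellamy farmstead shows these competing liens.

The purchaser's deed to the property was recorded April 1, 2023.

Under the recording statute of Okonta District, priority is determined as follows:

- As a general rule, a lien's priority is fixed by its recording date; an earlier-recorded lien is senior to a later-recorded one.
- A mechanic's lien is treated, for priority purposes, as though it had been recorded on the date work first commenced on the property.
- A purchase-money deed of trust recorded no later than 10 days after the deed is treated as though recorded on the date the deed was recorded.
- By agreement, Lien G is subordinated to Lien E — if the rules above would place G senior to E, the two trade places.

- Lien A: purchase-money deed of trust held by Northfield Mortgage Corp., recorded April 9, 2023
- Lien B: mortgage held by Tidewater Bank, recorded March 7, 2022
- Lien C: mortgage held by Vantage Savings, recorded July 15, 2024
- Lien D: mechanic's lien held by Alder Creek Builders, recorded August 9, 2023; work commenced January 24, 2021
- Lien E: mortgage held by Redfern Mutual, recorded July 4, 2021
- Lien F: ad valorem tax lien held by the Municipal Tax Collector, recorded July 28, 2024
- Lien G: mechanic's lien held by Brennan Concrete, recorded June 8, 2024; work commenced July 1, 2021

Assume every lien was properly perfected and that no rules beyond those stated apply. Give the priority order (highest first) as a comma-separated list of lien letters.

Effective dates: A was recorded within the 10-day window, so its effective date is the deed date April 1, 2023; D is treated as recorded January 24, 2021, the work-commencement date; G relates back to July 1, 2021 (work commenced).
Sorted by effective date: D (January 24, 2021), G (July 1, 2021), E (July 4, 2021), B (March 7, 2022), A (April 1, 2023), C (July 15, 2024), F (July 28, 2024).
G is senior to E before the subordination, so the two trade places.

D, E, G, B, A, C, F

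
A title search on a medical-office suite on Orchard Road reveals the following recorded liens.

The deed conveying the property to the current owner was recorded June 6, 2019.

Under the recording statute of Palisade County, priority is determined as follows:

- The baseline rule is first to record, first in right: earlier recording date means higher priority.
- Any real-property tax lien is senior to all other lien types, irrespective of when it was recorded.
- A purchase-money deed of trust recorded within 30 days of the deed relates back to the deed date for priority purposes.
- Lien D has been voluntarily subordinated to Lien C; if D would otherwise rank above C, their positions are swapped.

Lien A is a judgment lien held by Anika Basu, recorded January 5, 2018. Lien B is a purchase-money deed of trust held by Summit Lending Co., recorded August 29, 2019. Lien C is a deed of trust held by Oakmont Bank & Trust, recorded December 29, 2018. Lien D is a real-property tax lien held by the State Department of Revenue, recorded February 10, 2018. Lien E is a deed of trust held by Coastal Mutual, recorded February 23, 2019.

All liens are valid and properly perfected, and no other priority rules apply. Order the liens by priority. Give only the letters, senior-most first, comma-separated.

C, A, D, E, B

First, effective dates: B was recorded 84 days after the deed, outside the 30-day window, so it keeps its recording date.
D is a real-property tax lien and takes priority over every other lien.
Among the remaining liens, by effective date: A (January 5, 2018), C (December 29, 2018), E (February 23, 2019), B (August 29, 2019).
The subordination applies — D was senior to C — so D and C swap.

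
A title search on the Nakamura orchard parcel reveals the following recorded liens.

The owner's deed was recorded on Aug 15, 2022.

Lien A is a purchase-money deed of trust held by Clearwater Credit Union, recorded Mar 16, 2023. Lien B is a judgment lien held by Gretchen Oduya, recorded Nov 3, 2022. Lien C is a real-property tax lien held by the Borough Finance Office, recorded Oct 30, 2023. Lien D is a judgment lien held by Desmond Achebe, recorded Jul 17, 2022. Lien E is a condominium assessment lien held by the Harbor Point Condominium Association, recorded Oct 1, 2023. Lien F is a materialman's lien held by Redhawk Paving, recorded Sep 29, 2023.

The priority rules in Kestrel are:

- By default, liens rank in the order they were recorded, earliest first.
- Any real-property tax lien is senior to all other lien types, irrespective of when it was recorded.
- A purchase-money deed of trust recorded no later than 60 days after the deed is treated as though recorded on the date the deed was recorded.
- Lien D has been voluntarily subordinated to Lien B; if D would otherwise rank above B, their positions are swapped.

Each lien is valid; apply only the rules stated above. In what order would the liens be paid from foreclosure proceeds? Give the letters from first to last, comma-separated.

C, B, D, A, F, E

Effective dates after the stated exceptions: A was recorded 213 days after the deed — beyond 60 days — so no relation-back applies.
C, as a real-property tax lien, has superpriority and ranks first.
Among the remaining liens, by effective date: D (Jul 17, 2022), B (Nov 3, 2022), A (Mar 16, 2023), F (Sep 29, 2023), E (Oct 1, 2023).
D is senior to B before the subordination, so the two trade places.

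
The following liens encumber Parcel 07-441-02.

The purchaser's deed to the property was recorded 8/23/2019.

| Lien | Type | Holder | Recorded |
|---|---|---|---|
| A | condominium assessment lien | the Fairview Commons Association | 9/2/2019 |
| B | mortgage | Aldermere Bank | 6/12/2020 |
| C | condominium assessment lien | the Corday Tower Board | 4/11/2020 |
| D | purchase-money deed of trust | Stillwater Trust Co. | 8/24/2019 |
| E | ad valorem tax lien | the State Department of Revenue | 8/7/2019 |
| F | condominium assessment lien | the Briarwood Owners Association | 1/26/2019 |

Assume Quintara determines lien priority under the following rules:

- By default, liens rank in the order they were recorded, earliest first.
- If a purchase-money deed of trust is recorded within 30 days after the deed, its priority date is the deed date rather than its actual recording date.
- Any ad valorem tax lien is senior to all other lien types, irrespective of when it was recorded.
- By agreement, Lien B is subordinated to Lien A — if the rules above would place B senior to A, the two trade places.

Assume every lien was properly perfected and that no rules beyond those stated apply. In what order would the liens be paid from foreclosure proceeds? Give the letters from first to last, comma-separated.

E, F, D, A, C, B

Effective dates: D's effective date is the deed date, 8/23/2019.
E is an ad valorem tax lien, so it outranks all other liens regardless of date.
Ordering the rest by effective date: F (1/26/2019), D (8/23/2019), A (9/2/2019), C (4/11/2020), B (6/12/2020).
B already ranks below A; the subordination has no effect.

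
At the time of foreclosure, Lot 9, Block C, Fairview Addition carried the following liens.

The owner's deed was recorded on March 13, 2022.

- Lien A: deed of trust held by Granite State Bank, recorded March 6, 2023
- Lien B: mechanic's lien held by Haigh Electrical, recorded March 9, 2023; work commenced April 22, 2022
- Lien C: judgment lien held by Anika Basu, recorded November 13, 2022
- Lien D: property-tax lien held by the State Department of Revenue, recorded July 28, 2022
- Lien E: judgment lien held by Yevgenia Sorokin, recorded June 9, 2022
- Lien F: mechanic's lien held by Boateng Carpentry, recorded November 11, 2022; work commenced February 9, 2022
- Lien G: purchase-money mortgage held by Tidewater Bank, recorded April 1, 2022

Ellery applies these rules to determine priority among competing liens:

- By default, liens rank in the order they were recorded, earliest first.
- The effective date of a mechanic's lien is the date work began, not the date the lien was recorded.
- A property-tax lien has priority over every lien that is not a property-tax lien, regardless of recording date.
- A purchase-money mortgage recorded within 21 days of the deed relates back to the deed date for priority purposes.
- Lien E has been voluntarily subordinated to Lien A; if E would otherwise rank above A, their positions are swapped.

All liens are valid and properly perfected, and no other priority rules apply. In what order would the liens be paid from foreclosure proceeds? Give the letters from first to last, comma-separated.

D, F, G, B, A, C, E

First, effective dates: B's effective date is April 22, 2022, when work began; F's effective date is February 9, 2022, when work began; G was recorded within the 21-day window, so its effective date is the deed date March 13, 2022.
D is a property-tax lien, so it outranks all other liens regardless of date.
The other liens, earliest effective date first: F (February 9, 2022), G (March 13, 2022), B (April 22, 2022), E (June 9, 2022), C (November 13, 2022), A (March 6, 2023).
E is senior to A before the subordination, so the two trade places.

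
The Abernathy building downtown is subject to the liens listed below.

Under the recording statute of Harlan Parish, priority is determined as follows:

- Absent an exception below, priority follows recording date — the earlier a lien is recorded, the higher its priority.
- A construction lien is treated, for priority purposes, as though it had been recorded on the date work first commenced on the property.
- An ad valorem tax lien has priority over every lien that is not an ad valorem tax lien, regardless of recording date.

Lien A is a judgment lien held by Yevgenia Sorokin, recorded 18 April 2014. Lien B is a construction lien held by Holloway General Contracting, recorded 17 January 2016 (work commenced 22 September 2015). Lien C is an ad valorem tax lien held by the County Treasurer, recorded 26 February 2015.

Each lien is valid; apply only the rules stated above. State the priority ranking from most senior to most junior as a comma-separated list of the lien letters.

C, A, B

Effective dates after the stated exceptions: B relates back to 22 September 2015 (work commenced).
C, as an ad valorem tax lien, has superpriority and ranks first.
Among the remaining liens, by effective date: A (18 April 2014), B (22 September 2015).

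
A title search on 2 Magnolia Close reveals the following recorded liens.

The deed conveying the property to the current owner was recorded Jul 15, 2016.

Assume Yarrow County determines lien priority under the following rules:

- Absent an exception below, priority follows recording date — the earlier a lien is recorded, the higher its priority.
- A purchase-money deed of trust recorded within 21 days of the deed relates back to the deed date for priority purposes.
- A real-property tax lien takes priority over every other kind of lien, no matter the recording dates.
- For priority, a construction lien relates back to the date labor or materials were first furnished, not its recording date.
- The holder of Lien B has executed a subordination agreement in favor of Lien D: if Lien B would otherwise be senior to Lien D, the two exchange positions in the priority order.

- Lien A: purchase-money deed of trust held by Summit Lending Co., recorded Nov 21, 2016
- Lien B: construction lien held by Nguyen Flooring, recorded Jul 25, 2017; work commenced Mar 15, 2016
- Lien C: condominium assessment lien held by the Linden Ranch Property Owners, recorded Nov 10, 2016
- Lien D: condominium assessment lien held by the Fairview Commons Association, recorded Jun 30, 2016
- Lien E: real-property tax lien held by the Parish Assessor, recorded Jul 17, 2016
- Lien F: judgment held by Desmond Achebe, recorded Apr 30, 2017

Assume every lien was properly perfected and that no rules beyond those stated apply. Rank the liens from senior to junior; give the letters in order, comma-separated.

Effective dates: A missed the 21-day window (129 days after the deed), so its recording date stands; B is treated as recorded Mar 15, 2016, the work-commencement date.
E, as a real-property tax lien, has superpriority and ranks first.
The other liens, earliest effective date first: B (Mar 15, 2016), D (Jun 30, 2016), C (Nov 10, 2016), A (Nov 21, 2016), F (Apr 30, 2017).
Because B would otherwise rank above D, the subordination swaps them.

E, D, B, C, A, F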